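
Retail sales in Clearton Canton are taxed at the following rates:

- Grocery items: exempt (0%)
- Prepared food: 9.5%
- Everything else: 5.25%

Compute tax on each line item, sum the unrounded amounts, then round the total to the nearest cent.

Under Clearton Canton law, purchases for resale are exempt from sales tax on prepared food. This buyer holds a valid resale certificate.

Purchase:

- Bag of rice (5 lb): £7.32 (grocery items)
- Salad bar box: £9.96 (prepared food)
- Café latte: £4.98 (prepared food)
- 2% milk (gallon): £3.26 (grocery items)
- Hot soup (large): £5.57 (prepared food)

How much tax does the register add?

£0.00

Bag of rice (5 lb) £7.32: grocery items → 0% → £0.00
Salad bar box £9.96: prepared food, buyer-exempt → 0% → £0.00
Café latte £4.98: prepared food, buyer-exempt → 0% → £0.00
2% milk (gallon) £3.26: grocery items → 0% → £0.00
Hot soup (large) £5.57: prepared food, buyer-exempt → 0% → £0.00
Unrounded tax sum = £0.00 → £0.00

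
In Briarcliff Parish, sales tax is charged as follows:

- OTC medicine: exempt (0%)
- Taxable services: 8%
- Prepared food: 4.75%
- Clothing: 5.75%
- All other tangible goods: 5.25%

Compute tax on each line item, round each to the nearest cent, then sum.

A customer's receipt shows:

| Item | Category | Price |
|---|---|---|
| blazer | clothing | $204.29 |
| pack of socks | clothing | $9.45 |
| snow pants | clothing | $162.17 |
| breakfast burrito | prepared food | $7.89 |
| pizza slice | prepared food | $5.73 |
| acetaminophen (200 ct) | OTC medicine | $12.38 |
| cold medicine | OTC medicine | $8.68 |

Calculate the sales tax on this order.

$22.25

Blazer $204.29: clothing → 5.75% → $11.75
Pack of socks $9.45: clothing → 5.75% → $0.54
Snow pants $162.17: clothing → 5.75% → $9.32
Breakfast burrito $7.89: prepared food → 4.75% → $0.37
Pizza slice $5.73: prepared food → 4.75% → $0.27
Acetaminophen (200 ct) $12.38: OTC medicine → 0% → $0.00
Cold medicine $8.68: OTC medicine → 0% → $0.00
Total tax = $11.75 + $0.54 + $9.32 + $0.37 + $0.27 = $22.25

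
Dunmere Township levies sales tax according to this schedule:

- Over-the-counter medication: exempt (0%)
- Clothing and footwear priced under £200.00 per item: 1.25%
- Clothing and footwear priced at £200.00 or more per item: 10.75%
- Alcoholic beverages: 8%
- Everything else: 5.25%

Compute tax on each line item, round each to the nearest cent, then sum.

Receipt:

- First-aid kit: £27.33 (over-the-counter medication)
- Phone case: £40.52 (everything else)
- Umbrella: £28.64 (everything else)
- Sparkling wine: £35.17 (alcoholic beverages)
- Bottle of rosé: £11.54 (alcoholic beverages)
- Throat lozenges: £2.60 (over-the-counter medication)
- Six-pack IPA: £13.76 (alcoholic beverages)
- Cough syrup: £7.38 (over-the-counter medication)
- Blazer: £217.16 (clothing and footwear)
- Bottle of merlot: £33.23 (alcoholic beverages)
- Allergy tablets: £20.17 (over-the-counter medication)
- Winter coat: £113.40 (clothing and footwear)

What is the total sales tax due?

£35.88

First-aid kit £27.33: over-the-counter medication → 0% → £0.00
Phone case £40.52: everything else → 5.25% → £2.13
Umbrella £28.64: everything else → 5.25% → £1.50
Sparkling wine £35.17: alcoholic beverages → 8% → £2.81
Bottle of rosé £11.54: alcoholic beverages → 8% → £0.92
Throat lozenges £2.60: over-the-counter medication → 0% → £0.00
Six-pack IPA £13.76: alcoholic beverages → 8% → £1.10
Cough syrup £7.38: over-the-counter medication → 0% → £0.00
Blazer £217.16: clothing and footwear, £200.00 or more → 10.75% → £23.34
Bottle of merlot £33.23: alcoholic beverages → 8% → £2.66
Allergy tablets £20.17: over-the-counter medication → 0% → £0.00
Winter coat £113.40: clothing and footwear, under £200.00 → 1.25% → £1.42
Total tax = £2.13 + £1.50 + £2.81 + £0.92 + £1.10 + £23.34 + £2.66 + £1.42 = £35.88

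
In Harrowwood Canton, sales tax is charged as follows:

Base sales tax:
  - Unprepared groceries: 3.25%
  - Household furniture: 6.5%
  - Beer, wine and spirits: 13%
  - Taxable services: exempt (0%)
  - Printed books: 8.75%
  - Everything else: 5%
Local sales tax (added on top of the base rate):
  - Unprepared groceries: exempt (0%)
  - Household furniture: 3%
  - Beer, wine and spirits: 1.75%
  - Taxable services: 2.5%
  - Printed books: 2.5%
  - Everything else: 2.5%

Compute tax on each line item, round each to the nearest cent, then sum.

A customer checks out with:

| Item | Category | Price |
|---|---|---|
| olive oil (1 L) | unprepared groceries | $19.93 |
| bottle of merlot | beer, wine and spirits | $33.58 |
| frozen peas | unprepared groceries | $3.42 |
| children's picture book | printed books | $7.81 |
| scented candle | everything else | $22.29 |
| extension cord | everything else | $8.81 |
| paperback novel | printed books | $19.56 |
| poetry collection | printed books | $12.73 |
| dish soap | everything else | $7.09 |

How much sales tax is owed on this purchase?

$13.08

Olive oil (1 L) $19.93: unprepared groceries → 3.25% + 0% local = 3.25% → $0.65
Bottle of merlot $33.58: beer, wine and spirits → 13% + 1.75% local = 14.75% → $4.95
Frozen peas $3.42: unprepared groceries → 3.25% + 0% local = 3.25% → $0.11
Children's picture book $7.81: printed books → 8.75% + 2.5% local = 11.25% → $0.88
Scented candle $22.29: everything else → 5% + 2.5% local = 7.5% → $1.67
Extension cord $8.81: everything else → 5% + 2.5% local = 7.5% → $0.66
Paperback novel $19.56: printed books → 8.75% + 2.5% local = 11.25% → $2.20
Poetry collection $12.73: printed books → 8.75% + 2.5% local = 11.25% → $1.43
Dish soap $7.09: everything else → 5% + 2.5% local = 7.5% → $0.53
Total tax = $0.65 + $4.95 + $0.11 + $0.88 + $1.67 + $0.66 + $2.20 + $1.43 + $0.53 = $13.08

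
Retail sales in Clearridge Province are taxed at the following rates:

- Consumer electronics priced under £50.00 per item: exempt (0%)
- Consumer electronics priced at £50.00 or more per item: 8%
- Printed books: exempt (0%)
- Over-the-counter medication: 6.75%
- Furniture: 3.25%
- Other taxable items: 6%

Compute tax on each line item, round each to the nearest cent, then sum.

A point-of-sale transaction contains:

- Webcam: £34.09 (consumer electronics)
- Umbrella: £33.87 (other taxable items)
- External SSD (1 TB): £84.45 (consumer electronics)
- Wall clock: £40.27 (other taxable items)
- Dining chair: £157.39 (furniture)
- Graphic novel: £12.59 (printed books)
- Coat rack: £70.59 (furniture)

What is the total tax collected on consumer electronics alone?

£6.76

Webcam £34.09: consumer electronics, under £50.00 → 0% → £0.00
External SSD (1 TB) £84.45: consumer electronics, £50.00 or more → 8% → £6.76
Tax on consumer electronics = £0.00 + £6.76 = £6.76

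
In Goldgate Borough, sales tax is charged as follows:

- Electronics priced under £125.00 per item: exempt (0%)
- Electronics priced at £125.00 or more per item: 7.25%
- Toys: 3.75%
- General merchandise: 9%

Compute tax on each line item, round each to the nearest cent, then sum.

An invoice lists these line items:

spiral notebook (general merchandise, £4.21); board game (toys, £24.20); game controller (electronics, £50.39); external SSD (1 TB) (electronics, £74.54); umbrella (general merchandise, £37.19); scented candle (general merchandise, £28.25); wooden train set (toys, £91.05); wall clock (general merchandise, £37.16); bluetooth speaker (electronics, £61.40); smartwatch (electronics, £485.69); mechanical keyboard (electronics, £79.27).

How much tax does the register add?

£49.14

Spiral notebook £4.21: general merchandise → 9% → £0.38
Board game £24.20: toys → 3.75% → £0.91
Game controller £50.39: electronics, under £125.00 → 0% → £0.00
External SSD (1 TB) £74.54: electronics, under £125.00 → 0% → £0.00
Umbrella £37.19: general merchandise → 9% → £3.35
Scented candle £28.25: general merchandise → 9% → £2.54
Wooden train set £91.05: toys → 3.75% → £3.41
Wall clock £37.16: general merchandise → 9% → £3.34
Bluetooth speaker £61.40: electronics, under £125.00 → 0% → £0.00
Smartwatch £485.69: electronics, £125.00 or more → 7.25% → £35.21
Mechanical keyboard £79.27: electronics, under £125.00 → 0% → £0.00
Total tax = £0.38 + £0.91 + £3.35 + £2.54 + £3.41 + £3.34 + £35.21 = £49.14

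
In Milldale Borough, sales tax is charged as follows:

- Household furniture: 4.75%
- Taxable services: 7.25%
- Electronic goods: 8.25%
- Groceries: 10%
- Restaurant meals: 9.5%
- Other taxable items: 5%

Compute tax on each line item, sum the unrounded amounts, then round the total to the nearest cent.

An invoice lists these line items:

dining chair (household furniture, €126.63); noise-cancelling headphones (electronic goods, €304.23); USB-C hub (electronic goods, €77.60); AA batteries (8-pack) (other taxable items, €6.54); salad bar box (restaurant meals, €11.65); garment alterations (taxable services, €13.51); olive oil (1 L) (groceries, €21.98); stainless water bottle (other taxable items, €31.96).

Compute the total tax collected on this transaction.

€43.73

Dining chair €126.63: household furniture → 4.75% → €6.014925
Noise-cancelling headphones €304.23: electronic goods → 8.25% → €25.098975
USB-C hub €77.60: electronic goods → 8.25% → €6.402
AA batteries (8-pack) €6.54: other taxable items → 5% → €0.327
Salad bar box €11.65: restaurant meals → 9.5% → €1.10675
Garment alterations €13.51: taxable services → 7.25% → €0.979475
Olive oil (1 L) €21.98: groceries → 10% → €2.198
Stainless water bottle €31.96: other taxable items → 5% → €1.598
Unrounded tax sum = €43.725125 → €43.73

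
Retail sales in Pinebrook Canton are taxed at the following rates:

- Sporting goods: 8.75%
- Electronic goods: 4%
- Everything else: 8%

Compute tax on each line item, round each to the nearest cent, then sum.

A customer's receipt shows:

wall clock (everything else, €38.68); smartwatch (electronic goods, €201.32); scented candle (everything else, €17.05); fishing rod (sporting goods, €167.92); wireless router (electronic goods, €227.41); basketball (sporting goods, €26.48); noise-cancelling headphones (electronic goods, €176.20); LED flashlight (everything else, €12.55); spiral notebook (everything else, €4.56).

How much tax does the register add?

Wall clock €38.68: everything else → 8% → €3.09
Smartwatch €201.32: electronic goods → 4% → €8.05
Scented candle €17.05: everything else → 8% → €1.36
Fishing rod €167.92: sporting goods → 8.75% → €14.69
Wireless router €227.41: electronic goods → 4% → €9.10
Basketball €26.48: sporting goods → 8.75% → €2.32
Noise-cancelling headphones €176.20: electronic goods → 4% → €7.05
LED flashlight €12.55: everything else → 8% → €1.00
Spiral notebook €4.56: everything else → 8% → €0.36
Total tax = €3.09 + €8.05 + €1.36 + €14.69 + €9.10 + €2.32 + €7.05 + €1.00 + €0.36 = €47.02

€47.02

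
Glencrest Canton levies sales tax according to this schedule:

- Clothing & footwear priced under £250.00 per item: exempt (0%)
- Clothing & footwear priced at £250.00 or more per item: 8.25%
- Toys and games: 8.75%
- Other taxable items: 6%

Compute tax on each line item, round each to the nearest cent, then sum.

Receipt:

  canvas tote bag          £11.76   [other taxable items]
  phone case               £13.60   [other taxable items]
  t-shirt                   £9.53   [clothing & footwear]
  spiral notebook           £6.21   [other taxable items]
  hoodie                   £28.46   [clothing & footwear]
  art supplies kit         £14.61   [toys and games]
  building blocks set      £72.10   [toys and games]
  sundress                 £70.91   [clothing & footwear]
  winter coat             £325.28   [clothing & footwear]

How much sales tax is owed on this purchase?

£36.33

Canvas tote bag £11.76: other taxable items → 6% → £0.71
Phone case £13.60: other taxable items → 6% → £0.82
T-shirt £9.53: clothing & footwear, under £250.00 → 0% → £0.00
Spiral notebook £6.21: other taxable items → 6% → £0.37
Hoodie £28.46: clothing & footwear, under £250.00 → 0% → £0.00
Art supplies kit £14.61: toys and games → 8.75% → £1.28
Building blocks set £72.10: toys and games → 8.75% → £6.31
Sundress £70.91: clothing & footwear, under £250.00 → 0% → £0.00
Winter coat £325.28: clothing & footwear, £250.00 or more → 8.25% → £26.84
Total tax = £0.71 + £0.82 + £0.37 + £1.28 + £6.31 + £26.84 = £36.33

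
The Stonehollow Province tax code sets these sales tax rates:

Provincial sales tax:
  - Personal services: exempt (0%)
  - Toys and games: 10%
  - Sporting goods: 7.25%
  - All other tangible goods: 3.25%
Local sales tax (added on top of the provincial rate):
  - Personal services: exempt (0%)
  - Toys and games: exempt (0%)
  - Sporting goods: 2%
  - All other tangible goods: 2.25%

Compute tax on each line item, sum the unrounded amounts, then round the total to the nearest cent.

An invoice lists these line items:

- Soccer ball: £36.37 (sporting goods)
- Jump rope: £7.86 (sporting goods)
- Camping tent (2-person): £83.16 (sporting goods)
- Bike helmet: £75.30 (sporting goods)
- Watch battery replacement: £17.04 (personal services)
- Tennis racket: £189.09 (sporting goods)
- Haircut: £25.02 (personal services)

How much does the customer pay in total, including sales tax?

£470.08

Soccer ball £36.37: sporting goods → 7.25% + 2% local = 9.25% → £3.364225
Jump rope £7.86: sporting goods → 7.25% + 2% local = 9.25% → £0.72705
Camping tent (2-person) £83.16: sporting goods → 7.25% + 2% local = 9.25% → £7.6923
Bike helmet £75.30: sporting goods → 7.25% + 2% local = 9.25% → £6.96525
Watch battery replacement £17.04: personal services → 0% + 0% local = 0% → £0.00
Tennis racket £189.09: sporting goods → 7.25% + 2% local = 9.25% → £17.490825
Haircut £25.02: personal services → 0% + 0% local = 0% → £0.00
Subtotal = £433.84; unrounded tax = £36.23965 → £36.24; total due = £470.08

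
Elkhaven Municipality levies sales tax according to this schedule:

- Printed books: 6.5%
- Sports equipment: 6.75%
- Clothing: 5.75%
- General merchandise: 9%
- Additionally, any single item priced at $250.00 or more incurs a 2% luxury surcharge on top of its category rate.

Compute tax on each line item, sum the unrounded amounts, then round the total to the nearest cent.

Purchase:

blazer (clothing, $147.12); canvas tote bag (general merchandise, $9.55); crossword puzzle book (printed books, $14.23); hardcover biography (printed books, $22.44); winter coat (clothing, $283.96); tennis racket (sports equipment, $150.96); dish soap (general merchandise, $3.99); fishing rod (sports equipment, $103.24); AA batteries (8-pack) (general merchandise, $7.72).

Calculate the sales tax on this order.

Blazer $147.12: clothing → 5.75% → $8.4594
Canvas tote bag $9.55: general merchandise → 9% → $0.8595
Crossword puzzle book $14.23: printed books → 6.5% → $0.92495
Hardcover biography $22.44: printed books → 6.5% → $1.4586
Winter coat $283.96: clothing → 5.75% + 2% surcharge = 7.75% → $22.0069
Tennis racket $150.96: sports equipment → 6.75% → $10.1898
Dish soap $3.99: general merchandise → 9% → $0.3591
Fishing rod $103.24: sports equipment → 6.75% → $6.9687
AA batteries (8-pack) $7.72: general merchandise → 9% → $0.6948
Unrounded tax sum = $51.92175 → $51.92

$51.92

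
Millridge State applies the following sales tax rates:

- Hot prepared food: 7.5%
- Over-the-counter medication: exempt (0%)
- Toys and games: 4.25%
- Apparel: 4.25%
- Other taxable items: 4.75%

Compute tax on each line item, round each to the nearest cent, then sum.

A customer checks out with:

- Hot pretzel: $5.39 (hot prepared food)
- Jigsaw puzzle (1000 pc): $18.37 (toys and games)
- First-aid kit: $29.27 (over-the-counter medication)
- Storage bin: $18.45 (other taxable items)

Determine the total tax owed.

Hot pretzel $5.39: hot prepared food → 7.5% → $0.40
Jigsaw puzzle (1000 pc) $18.37: toys and games → 4.25% → $0.78
First-aid kit $29.27: over-the-counter medication → 0% → $0.00
Storage bin $18.45: other taxable items → 4.75% → $0.88
Total tax = $0.40 + $0.78 + $0.88 = $2.06

$2.06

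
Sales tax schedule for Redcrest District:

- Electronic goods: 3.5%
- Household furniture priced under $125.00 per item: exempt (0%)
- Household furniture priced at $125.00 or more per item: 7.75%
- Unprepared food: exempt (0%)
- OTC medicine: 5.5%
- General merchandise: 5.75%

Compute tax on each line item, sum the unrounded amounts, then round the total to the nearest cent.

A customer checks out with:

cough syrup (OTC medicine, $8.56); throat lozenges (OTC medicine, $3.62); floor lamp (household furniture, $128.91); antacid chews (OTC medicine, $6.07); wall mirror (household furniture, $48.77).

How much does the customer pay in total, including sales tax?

Cough syrup $8.56: OTC medicine → 5.5% → $0.4708
Throat lozenges $3.62: OTC medicine → 5.5% → $0.1991
Floor lamp $128.91: household furniture, $125.00 or more → 7.75% → $9.990525
Antacid chews $6.07: OTC medicine → 5.5% → $0.33385
Wall mirror $48.77: household furniture, under $125.00 → 0% → $0.00
Subtotal = $195.93; unrounded tax = $10.994275 → $10.99; total due = $206.92

$206.92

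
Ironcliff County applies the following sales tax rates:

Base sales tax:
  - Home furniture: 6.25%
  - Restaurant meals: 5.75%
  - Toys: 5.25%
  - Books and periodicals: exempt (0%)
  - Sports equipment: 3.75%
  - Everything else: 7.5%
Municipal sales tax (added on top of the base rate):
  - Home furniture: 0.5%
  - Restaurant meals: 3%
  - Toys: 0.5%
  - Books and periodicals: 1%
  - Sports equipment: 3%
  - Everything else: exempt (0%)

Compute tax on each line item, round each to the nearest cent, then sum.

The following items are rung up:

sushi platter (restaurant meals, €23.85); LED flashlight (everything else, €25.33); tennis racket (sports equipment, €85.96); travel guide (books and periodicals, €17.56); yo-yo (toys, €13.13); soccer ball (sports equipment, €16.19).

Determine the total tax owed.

Sushi platter €23.85: restaurant meals → 5.75% + 3% municipal = 8.75% → €2.09
LED flashlight €25.33: everything else → 7.5% + 0% municipal = 7.5% → €1.90
Tennis racket €85.96: sports equipment → 3.75% + 3% municipal = 6.75% → €5.80
Travel guide €17.56: books and periodicals → 0% + 1% municipal = 1% → €0.18
Yo-yo €13.13: toys → 5.25% + 0.5% municipal = 5.75% → €0.75
Soccer ball €16.19: sports equipment → 3.75% + 3% municipal = 6.75% → €1.09
Total tax = €2.09 + €1.90 + €5.80 + €0.18 + €0.75 + €1.09 = €11.81

€11.81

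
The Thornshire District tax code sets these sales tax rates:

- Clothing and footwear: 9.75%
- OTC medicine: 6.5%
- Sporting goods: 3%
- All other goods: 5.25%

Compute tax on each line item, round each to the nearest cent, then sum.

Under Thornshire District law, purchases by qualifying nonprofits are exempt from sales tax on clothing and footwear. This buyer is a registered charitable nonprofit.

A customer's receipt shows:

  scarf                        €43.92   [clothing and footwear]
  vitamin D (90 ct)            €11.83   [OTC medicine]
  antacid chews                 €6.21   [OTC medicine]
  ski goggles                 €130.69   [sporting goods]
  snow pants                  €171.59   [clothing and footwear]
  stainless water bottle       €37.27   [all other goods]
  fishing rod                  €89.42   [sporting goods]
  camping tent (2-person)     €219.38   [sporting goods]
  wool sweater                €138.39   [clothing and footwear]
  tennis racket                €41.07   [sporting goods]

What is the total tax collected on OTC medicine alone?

Vitamin D (90 ct) €11.83: OTC medicine → 6.5% → €0.77
Antacid chews €6.21: OTC medicine → 6.5% → €0.40
Tax on OTC medicine = €0.77 + €0.40 = €1.17

€1.17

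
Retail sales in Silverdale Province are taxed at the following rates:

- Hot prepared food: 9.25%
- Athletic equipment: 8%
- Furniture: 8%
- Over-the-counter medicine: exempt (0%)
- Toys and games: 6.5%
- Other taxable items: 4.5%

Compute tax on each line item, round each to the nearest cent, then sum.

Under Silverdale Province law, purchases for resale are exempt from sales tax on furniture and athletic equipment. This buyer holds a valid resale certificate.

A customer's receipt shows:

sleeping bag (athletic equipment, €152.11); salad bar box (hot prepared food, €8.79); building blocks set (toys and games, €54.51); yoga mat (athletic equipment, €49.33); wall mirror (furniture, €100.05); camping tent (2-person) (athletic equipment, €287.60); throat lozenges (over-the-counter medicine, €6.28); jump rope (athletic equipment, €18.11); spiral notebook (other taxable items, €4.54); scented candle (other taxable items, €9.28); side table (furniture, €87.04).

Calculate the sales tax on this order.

Sleeping bag €152.11: athletic equipment, buyer-exempt → 0% → €0.00
Salad bar box €8.79: hot prepared food → 9.25% → €0.81
Building blocks set €54.51: toys and games → 6.5% → €3.54
Yoga mat €49.33: athletic equipment, buyer-exempt → 0% → €0.00
Wall mirror €100.05: furniture, buyer-exempt → 0% → €0.00
Camping tent (2-person) €287.60: athletic equipment, buyer-exempt → 0% → €0.00
Throat lozenges €6.28: over-the-counter medicine → 0% → €0.00
Jump rope €18.11: athletic equipment, buyer-exempt → 0% → €0.00
Spiral notebook €4.54: other taxable items → 4.5% → €0.20
Scented candle €9.28: other taxable items → 4.5% → €0.42
Side table €87.04: furniture, buyer-exempt → 0% → €0.00
Total tax = €0.81 + €3.54 + €0.20 + €0.42 = €4.97

€4.97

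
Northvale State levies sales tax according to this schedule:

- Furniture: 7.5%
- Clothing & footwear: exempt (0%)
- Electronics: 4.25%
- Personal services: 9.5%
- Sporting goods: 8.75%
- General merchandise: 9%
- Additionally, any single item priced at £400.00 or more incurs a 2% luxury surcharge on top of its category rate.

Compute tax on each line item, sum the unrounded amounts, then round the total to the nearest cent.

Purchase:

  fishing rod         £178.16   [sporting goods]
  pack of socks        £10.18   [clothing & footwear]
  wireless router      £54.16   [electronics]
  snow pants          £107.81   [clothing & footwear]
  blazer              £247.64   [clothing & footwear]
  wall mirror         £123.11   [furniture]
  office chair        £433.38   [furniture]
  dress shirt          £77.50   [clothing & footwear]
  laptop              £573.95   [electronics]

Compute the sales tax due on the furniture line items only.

Wall mirror £123.11: furniture → 7.5% → £9.23325
Office chair £433.38: furniture → 7.5% + 2% surcharge = 9.5% → £41.1711
Tax on furniture: unrounded sum = £50.40435 → £50.40

£50.40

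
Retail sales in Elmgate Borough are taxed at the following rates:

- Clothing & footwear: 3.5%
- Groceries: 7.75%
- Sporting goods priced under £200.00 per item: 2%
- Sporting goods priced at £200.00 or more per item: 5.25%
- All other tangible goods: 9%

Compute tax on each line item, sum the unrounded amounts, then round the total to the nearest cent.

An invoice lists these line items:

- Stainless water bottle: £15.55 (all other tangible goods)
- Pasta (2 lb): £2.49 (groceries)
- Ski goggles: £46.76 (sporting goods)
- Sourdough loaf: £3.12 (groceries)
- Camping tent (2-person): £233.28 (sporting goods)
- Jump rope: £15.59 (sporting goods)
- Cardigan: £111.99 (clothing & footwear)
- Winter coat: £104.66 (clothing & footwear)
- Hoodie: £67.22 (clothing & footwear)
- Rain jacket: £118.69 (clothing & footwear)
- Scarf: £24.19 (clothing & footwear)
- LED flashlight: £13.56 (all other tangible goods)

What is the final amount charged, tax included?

Stainless water bottle £15.55: all other tangible goods → 9% → £1.3995
Pasta (2 lb) £2.49: groceries → 7.75% → £0.192975
Ski goggles £46.76: sporting goods, under £200.00 → 2% → £0.9352
Sourdough loaf £3.12: groceries → 7.75% → £0.2418
Camping tent (2-person) £233.28: sporting goods, £200.00 or more → 5.25% → £12.2472
Jump rope £15.59: sporting goods, under £200.00 → 2% → £0.3118
Cardigan £111.99: clothing & footwear → 3.5% → £3.91965
Winter coat £104.66: clothing & footwear → 3.5% → £3.6631
Hoodie £67.22: clothing & footwear → 3.5% → £2.3527
Rain jacket £118.69: clothing & footwear → 3.5% → £4.15415
Scarf £24.19: clothing & footwear → 3.5% → £0.84665
LED flashlight £13.56: all other tangible goods → 9% → £1.2204
Subtotal = £757.10; unrounded tax = £31.485125 → £31.49; total due = £788.59

£788.59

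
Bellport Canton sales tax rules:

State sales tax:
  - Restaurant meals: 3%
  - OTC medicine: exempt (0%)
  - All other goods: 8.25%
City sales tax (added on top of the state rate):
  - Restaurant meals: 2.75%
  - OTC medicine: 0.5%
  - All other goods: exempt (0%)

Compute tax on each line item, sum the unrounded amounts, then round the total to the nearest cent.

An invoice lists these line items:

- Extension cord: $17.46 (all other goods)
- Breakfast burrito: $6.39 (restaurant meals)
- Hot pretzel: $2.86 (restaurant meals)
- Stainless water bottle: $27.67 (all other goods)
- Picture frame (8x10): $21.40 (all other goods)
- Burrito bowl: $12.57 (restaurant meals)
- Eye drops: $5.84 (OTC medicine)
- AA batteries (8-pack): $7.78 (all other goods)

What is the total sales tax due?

Extension cord $17.46: all other goods → 8.25% + 0% city = 8.25% → $1.44045
Breakfast burrito $6.39: restaurant meals → 3% + 2.75% city = 5.75% → $0.367425
Hot pretzel $2.86: restaurant meals → 3% + 2.75% city = 5.75% → $0.16445
Stainless water bottle $27.67: all other goods → 8.25% + 0% city = 8.25% → $2.282775
Picture frame (8x10) $21.40: all other goods → 8.25% + 0% city = 8.25% → $1.7655
Burrito bowl $12.57: restaurant meals → 3% + 2.75% city = 5.75% → $0.722775
Eye drops $5.84: OTC medicine → 0% + 0.5% city = 0.5% → $0.0292
AA batteries (8-pack) $7.78: all other goods → 8.25% + 0% city = 8.25% → $0.64185
Unrounded tax sum = $7.414425 → $7.41

$7.41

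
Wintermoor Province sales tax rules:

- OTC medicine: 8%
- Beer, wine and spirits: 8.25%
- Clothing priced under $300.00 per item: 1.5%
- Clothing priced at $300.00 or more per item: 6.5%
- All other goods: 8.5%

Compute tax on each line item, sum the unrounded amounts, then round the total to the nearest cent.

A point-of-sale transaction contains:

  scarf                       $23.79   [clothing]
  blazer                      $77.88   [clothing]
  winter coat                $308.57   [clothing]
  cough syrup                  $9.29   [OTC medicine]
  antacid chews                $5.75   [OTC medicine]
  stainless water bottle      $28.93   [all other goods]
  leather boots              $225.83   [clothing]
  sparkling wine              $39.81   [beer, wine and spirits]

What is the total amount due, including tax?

Scarf $23.79: clothing, under $300.00 → 1.5% → $0.35685
Blazer $77.88: clothing, under $300.00 → 1.5% → $1.1682
Winter coat $308.57: clothing, $300.00 or more → 6.5% → $20.05705
Cough syrup $9.29: OTC medicine → 8% → $0.7432
Antacid chews $5.75: OTC medicine → 8% → $0.46
Stainless water bottle $28.93: all other goods → 8.5% → $2.45905
Leather boots $225.83: clothing, under $300.00 → 1.5% → $3.38745
Sparkling wine $39.81: beer, wine and spirits → 8.25% → $3.284325
Subtotal = $719.85; unrounded tax = $31.916125 → $31.92; total due = $751.77

$751.77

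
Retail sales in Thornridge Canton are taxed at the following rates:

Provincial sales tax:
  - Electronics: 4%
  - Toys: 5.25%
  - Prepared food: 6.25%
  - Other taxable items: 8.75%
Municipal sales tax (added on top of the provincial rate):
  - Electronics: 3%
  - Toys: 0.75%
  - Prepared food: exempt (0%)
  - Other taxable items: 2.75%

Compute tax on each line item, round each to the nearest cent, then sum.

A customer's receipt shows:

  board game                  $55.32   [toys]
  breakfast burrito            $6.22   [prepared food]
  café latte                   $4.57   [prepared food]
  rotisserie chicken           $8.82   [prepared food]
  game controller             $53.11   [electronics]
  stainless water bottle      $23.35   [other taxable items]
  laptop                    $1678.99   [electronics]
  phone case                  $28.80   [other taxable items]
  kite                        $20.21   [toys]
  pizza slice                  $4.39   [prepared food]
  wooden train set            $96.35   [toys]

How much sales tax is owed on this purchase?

$139.06

Board game $55.32: toys → 5.25% + 0.75% municipal = 6% → $3.32
Breakfast burrito $6.22: prepared food → 6.25% + 0% municipal = 6.25% → $0.39
Café latte $4.57: prepared food → 6.25% + 0% municipal = 6.25% → $0.29
Rotisserie chicken $8.82: prepared food → 6.25% + 0% municipal = 6.25% → $0.55
Game controller $53.11: electronics → 4% + 3% municipal = 7% → $3.72
Stainless water bottle $23.35: other taxable items → 8.75% + 2.75% municipal = 11.5% → $2.69
Laptop $1678.99: electronics → 4% + 3% municipal = 7% → $117.53
Phone case $28.80: other taxable items → 8.75% + 2.75% municipal = 11.5% → $3.31
Kite $20.21: toys → 5.25% + 0.75% municipal = 6% → $1.21
Pizza slice $4.39: prepared food → 6.25% + 0% municipal = 6.25% → $0.27
Wooden train set $96.35: toys → 5.25% + 0.75% municipal = 6% → $5.78
Total tax = $3.32 + $0.39 + $0.29 + $0.55 + $3.72 + $2.69 + $117.53 + $3.31 + $1.21 + $0.27 + $5.78 = $139.06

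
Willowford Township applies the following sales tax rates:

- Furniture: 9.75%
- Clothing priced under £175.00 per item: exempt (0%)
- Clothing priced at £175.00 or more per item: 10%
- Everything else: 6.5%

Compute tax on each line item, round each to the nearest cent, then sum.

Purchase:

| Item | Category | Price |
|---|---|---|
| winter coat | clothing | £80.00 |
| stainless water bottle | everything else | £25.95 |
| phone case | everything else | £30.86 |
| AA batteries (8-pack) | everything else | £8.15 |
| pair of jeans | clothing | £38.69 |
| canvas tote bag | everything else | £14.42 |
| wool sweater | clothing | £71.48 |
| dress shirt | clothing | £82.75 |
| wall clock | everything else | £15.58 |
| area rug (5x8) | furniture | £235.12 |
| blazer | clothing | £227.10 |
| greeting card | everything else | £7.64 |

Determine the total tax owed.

£52.31

Winter coat £80.00: clothing, under £175.00 → 0% → £0.00
Stainless water bottle £25.95: everything else → 6.5% → £1.69
Phone case £30.86: everything else → 6.5% → £2.01
AA batteries (8-pack) £8.15: everything else → 6.5% → £0.53
Pair of jeans £38.69: clothing, under £175.00 → 0% → £0.00
Canvas tote bag £14.42: everything else → 6.5% → £0.94
Wool sweater £71.48: clothing, under £175.00 → 0% → £0.00
Dress shirt £82.75: clothing, under £175.00 → 0% → £0.00
Wall clock £15.58: everything else → 6.5% → £1.01
Area rug (5x8) £235.12: furniture → 9.75% → £22.92
Blazer £227.10: clothing, £175.00 or more → 10% → £22.71
Greeting card £7.64: everything else → 6.5% → £0.50
Total tax = £1.69 + £2.01 + £0.53 + £0.94 + £1.01 + £22.92 + £22.71 + £0.50 = £52.31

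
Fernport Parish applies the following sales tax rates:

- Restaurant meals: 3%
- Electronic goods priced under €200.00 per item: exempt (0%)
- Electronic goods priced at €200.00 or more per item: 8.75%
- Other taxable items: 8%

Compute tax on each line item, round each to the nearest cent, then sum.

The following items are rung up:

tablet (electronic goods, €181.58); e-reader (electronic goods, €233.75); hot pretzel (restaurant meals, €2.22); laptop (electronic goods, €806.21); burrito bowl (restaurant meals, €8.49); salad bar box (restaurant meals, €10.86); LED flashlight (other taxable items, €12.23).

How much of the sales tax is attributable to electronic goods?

€90.99

Tablet €181.58: electronic goods, under €200.00 → 0% → €0.00
E-reader €233.75: electronic goods, €200.00 or more → 8.75% → €20.45
Laptop €806.21: electronic goods, €200.00 or more → 8.75% → €70.54
Tax on electronic goods = €0.00 + €20.45 + €70.54 = €90.99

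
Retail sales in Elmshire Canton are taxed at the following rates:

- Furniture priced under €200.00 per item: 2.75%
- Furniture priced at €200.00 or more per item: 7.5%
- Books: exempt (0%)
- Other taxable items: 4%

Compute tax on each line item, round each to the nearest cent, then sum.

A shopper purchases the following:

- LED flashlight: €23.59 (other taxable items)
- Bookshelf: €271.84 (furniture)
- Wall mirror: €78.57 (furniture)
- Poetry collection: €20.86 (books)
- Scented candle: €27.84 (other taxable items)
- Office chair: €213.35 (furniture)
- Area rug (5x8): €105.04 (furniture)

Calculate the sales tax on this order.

LED flashlight €23.59: other taxable items → 4% → €0.94
Bookshelf €271.84: furniture, €200.00 or more → 7.5% → €20.39
Wall mirror €78.57: furniture, under €200.00 → 2.75% → €2.16
Poetry collection €20.86: books → 0% → €0.00
Scented candle €27.84: other taxable items → 4% → €1.11
Office chair €213.35: furniture, €200.00 or more → 7.5% → €16.00
Area rug (5x8) €105.04: furniture, under €200.00 → 2.75% → €2.89
Total tax = €0.94 + €20.39 + €2.16 + €1.11 + €16.00 + €2.89 = €43.49

€43.49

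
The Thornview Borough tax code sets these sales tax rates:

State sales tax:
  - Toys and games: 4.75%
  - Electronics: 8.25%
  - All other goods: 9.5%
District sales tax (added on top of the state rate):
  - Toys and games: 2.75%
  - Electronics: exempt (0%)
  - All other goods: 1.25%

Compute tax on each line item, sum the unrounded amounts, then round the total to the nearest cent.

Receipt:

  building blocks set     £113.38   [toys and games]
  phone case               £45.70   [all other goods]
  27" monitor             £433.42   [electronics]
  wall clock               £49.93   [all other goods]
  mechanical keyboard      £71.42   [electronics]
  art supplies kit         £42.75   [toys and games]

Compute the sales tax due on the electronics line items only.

27" monitor £433.42: electronics → 8.25% + 0% district = 8.25% → £35.75715
Mechanical keyboard £71.42: electronics → 8.25% + 0% district = 8.25% → £5.89215
Tax on electronics: unrounded sum = £41.6493 → £41.65

£41.65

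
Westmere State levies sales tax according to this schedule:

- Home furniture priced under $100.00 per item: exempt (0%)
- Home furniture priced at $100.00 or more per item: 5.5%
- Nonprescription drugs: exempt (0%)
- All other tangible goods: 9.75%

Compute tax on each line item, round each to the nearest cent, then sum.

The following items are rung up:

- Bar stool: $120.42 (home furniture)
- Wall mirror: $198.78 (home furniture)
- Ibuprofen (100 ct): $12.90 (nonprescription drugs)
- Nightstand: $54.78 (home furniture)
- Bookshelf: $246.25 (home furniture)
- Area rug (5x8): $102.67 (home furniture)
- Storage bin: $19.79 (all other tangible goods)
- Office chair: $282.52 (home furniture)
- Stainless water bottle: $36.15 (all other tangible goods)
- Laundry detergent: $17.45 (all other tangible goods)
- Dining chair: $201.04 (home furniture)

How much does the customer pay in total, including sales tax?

Bar stool $120.42: home furniture, $100.00 or more → 5.5% → $6.62
Wall mirror $198.78: home furniture, $100.00 or more → 5.5% → $10.93
Ibuprofen (100 ct) $12.90: nonprescription drugs → 0% → $0.00
Nightstand $54.78: home furniture, under $100.00 → 0% → $0.00
Bookshelf $246.25: home furniture, $100.00 or more → 5.5% → $13.54
Area rug (5x8) $102.67: home furniture, $100.00 or more → 5.5% → $5.65
Storage bin $19.79: all other tangible goods → 9.75% → $1.93
Office chair $282.52: home furniture, $100.00 or more → 5.5% → $15.54
Stainless water bottle $36.15: all other tangible goods → 9.75% → $3.52
Laundry detergent $17.45: all other tangible goods → 9.75% → $1.70
Dining chair $201.04: home furniture, $100.00 or more → 5.5% → $11.06
Subtotal = $1292.75; tax = $70.49; total due = $1363.24

$1363.24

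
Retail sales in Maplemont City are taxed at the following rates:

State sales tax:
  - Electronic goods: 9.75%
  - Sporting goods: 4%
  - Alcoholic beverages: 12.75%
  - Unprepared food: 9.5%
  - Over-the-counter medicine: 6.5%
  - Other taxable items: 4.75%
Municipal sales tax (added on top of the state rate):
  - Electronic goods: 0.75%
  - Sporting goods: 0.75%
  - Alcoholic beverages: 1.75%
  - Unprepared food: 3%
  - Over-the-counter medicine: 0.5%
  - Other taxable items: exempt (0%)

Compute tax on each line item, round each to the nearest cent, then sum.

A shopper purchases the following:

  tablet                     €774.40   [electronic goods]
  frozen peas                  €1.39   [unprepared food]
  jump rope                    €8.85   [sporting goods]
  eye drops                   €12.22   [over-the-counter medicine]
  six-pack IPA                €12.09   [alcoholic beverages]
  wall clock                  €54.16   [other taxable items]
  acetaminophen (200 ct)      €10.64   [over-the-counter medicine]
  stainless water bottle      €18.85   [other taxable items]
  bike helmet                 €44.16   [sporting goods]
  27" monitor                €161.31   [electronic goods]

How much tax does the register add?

Tablet €774.40: electronic goods → 9.75% + 0.75% municipal = 10.5% → €81.31
Frozen peas €1.39: unprepared food → 9.5% + 3% municipal = 12.5% → €0.17
Jump rope €8.85: sporting goods → 4% + 0.75% municipal = 4.75% → €0.42
Eye drops €12.22: over-the-counter medicine → 6.5% + 0.5% municipal = 7% → €0.86
Six-pack IPA €12.09: alcoholic beverages → 12.75% + 1.75% municipal = 14.5% → €1.75
Wall clock €54.16: other taxable items → 4.75% + 0% municipal = 4.75% → €2.57
Acetaminophen (200 ct) €10.64: over-the-counter medicine → 6.5% + 0.5% municipal = 7% → €0.74
Stainless water bottle €18.85: other taxable items → 4.75% + 0% municipal = 4.75% → €0.90
Bike helmet €44.16: sporting goods → 4% + 0.75% municipal = 4.75% → €2.10
27" monitor €161.31: electronic goods → 9.75% + 0.75% municipal = 10.5% → €16.94
Total tax = €81.31 + €0.17 + €0.42 + €0.86 + €1.75 + €2.57 + €0.74 + €0.90 + €2.10 + €16.94 = €107.76

€107.76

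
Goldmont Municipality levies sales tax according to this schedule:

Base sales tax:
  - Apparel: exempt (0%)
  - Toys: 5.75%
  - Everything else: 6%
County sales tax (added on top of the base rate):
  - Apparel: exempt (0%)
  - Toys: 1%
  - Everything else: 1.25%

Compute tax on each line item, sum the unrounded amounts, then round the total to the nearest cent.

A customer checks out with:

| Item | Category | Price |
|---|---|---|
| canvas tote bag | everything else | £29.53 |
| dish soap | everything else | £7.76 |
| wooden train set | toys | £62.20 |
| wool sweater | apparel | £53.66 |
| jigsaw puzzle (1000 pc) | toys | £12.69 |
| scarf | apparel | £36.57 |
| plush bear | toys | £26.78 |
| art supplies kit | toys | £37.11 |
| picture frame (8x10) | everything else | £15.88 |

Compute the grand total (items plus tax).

£295.40

Canvas tote bag £29.53: everything else → 6% + 1.25% county = 7.25% → £2.140925
Dish soap £7.76: everything else → 6% + 1.25% county = 7.25% → £0.5626
Wooden train set £62.20: toys → 5.75% + 1% county = 6.75% → £4.1985
Wool sweater £53.66: apparel → 0% + 0% county = 0% → £0.00
Jigsaw puzzle (1000 pc) £12.69: toys → 5.75% + 1% county = 6.75% → £0.856575
Scarf £36.57: apparel → 0% + 0% county = 0% → £0.00
Plush bear £26.78: toys → 5.75% + 1% county = 6.75% → £1.80765
Art supplies kit £37.11: toys → 5.75% + 1% county = 6.75% → £2.504925
Picture frame (8x10) £15.88: everything else → 6% + 1.25% county = 7.25% → £1.1513
Subtotal = £282.18; unrounded tax = £13.222475 → £13.22; total due = £295.40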